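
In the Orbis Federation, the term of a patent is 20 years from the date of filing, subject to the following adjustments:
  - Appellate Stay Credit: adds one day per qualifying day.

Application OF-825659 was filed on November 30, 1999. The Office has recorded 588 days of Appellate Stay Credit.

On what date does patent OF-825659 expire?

Base term: filing date + 20 years → 30 November 2019.
Appellate Stay Credit: +588 days → 10 July 2021.

July 10, 2021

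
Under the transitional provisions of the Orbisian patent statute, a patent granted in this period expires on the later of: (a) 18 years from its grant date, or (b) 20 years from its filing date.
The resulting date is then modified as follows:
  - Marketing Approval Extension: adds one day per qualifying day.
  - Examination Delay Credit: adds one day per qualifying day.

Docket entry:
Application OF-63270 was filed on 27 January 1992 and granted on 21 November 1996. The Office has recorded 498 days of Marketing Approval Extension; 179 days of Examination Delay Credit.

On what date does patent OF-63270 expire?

(a) grant + 18 years → 21 November 2014.
(b) filing + 20 years → 27 January 2012.
Later of the two: 21 November 2014.
Marketing Approval Extension: +498 days → 2 April 2016.
Examination Delay Credit: +179 days → 28 September 2016.

September 28, 2016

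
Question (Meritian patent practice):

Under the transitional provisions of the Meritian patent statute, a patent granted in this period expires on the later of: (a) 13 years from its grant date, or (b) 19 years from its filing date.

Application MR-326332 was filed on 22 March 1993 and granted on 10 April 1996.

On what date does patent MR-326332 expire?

(a) grant + 13 years → 10 April 2009.
(b) filing + 19 years → 22 March 2012.
Later of the two: 22 March 2012.

2012-03-22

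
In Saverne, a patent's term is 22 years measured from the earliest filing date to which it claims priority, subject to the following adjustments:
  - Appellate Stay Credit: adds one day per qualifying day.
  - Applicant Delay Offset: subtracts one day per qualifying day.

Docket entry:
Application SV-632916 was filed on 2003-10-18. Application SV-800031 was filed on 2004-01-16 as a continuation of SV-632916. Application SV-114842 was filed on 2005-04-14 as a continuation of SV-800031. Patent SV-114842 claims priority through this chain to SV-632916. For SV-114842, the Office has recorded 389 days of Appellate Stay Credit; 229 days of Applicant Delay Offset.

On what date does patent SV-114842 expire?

2026-03-27

Earliest priority filing: 18 October 2003.
Base term: 18 October 2003 + 22 years → 18 October 2025.
Appellate Stay Credit: +389 days → 11 November 2026.
Applicant Delay Offset: −229 days → 27 March 2026.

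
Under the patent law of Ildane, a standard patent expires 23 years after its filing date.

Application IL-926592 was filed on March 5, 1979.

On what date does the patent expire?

Filing date + 23 years → 5 March 2002.

2002-03-05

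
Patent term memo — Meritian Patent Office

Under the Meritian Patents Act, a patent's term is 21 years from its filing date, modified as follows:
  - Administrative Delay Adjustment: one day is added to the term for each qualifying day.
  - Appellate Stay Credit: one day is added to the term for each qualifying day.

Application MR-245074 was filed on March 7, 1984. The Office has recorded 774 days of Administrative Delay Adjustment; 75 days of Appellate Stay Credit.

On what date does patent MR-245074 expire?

Base term: filing date + 21 years → 7 March 2005.
Administrative Delay Adjustment: +774 days → 20 April 2007.
Appellate Stay Credit: +75 days → 4 July 2007.

July 4, 2007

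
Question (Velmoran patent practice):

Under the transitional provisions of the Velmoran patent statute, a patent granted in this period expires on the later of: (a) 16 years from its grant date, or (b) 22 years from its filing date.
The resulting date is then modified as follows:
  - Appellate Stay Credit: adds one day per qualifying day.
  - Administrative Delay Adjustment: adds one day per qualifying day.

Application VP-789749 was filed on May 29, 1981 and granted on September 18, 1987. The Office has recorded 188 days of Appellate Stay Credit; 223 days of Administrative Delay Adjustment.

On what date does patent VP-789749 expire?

(a) grant + 16 years → 18 September 2003.
(b) filing + 22 years → 29 May 2003.
Later of the two: 18 September 2003.
Appellate Stay Credit: +188 days → 24 March 2004.
Administrative Delay Adjustment: +223 days → 2 November 2004.

November 2, 2004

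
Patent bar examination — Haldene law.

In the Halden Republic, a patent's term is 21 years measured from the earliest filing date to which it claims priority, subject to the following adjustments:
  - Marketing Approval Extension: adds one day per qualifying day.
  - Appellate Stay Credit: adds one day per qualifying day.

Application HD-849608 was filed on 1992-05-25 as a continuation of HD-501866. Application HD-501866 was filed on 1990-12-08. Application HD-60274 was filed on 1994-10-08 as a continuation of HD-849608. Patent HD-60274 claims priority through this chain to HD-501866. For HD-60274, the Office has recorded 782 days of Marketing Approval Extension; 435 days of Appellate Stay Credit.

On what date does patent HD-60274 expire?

Earliest priority filing: 8 December 1990.
Base term: 8 December 1990 + 21 years → 8 December 2011.
Marketing Approval Extension: +782 days → 28 January 2014.
Appellate Stay Credit: +435 days → 8 April 2015.

April 8, 2015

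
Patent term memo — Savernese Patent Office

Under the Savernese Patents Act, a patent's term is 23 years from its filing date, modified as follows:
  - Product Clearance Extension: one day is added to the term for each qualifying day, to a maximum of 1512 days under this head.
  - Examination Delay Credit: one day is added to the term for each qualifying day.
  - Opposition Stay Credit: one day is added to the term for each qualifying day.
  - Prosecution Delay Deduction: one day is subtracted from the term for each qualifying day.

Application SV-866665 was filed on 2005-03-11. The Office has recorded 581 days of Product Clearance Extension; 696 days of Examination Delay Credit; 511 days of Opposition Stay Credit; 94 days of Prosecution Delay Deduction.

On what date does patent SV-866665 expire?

October 30, 2032

Base term: filing date + 23 years → 11 March 2028.
Product Clearance Extension: 581 days (within the 1512-day cap) → +581 days → 13 October 2029.
Examination Delay Credit: +696 days → 9 September 2031.
Opposition Stay Credit: +511 days → 1 February 2033.
Prosecution Delay Deduction: −94 days → 30 October 2032.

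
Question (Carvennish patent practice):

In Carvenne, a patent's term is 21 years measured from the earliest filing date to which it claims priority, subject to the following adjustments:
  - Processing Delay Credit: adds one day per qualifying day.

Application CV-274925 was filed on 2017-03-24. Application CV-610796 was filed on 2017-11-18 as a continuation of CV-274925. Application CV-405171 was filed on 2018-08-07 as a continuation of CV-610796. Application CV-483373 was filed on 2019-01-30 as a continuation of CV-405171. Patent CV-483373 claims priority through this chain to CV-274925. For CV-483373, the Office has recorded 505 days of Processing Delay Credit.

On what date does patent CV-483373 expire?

August 11, 2039

Earliest priority filing: 24 March 2017.
Base term: 24 March 2017 + 21 years → 24 March 2038.
Processing Delay Credit: +505 days → 11 August 2039.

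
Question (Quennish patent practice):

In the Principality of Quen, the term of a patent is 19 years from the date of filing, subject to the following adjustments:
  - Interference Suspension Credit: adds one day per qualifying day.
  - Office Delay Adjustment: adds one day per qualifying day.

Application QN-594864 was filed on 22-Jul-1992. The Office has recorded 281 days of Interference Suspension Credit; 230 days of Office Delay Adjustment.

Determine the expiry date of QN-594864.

2012-12-14

Base term: filing date + 19 years → 22 July 2011.
Interference Suspension Credit: +281 days → 28 April 2012.
Office Delay Adjustment: +230 days → 14 December 2012.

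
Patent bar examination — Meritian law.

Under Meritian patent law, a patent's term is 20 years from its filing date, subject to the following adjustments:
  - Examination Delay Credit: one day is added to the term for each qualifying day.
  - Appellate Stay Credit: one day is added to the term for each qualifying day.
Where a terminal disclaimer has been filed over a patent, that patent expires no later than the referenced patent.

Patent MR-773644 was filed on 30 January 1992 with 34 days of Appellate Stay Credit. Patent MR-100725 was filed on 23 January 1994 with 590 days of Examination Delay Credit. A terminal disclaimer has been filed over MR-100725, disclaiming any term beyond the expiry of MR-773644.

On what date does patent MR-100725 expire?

2012-03-04

Natural term of MR-100725:
  Base: filing + 20 years → 23 January 2014.
  Examination Delay Credit: +590 days → 5 September 2015.
Expiry of referenced patent MR-773644:
  Base: filing + 20 years → 30 January 2012.
  Appellate Stay Credit: +34 days → 4 March 2012.
Terminal disclaimer: MR-100725 expires on the earlier of 5 September 2015 and 4 March 2012.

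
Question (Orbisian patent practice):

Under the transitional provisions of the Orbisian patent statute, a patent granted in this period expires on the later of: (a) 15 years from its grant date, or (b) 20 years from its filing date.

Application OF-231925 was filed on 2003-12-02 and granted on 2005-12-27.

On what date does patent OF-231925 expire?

December 2, 2023

(a) grant + 15 years → 27 December 2020.
(b) filing + 20 years → 2 December 2023.
Later of the two: 2 December 2023.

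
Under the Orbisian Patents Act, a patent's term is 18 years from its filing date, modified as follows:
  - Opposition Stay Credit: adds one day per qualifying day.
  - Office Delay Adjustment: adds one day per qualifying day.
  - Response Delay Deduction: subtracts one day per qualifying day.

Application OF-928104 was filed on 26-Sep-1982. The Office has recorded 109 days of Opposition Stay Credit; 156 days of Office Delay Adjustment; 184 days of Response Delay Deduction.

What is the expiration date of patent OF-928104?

Base term: filing date + 18 years → 26 September 2000.
Opposition Stay Credit: +109 days → 13 January 2001.
Office Delay Adjustment: +156 days → 18 June 2001.
Response Delay Deduction: −184 days → 16 December 2000.

2000-12-16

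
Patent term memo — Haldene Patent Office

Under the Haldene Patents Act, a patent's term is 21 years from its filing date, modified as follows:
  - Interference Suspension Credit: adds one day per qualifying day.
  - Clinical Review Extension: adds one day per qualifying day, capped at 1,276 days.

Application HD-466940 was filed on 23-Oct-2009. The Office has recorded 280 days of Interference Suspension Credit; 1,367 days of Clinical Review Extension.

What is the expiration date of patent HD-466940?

2035-01-26

Base term: filing date + 21 years → 23 October 2030.
Interference Suspension Credit: +280 days → 30 July 2031.
Clinical Review Extension: 1367 days claimed exceeds the 1276-day cap, so +1276 days → 26 January 2035.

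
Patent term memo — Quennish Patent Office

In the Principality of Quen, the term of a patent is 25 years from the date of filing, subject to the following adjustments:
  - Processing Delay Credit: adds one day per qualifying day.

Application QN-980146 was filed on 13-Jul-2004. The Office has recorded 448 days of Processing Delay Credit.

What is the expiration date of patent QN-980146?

Base term: filing date + 25 years → 13 July 2029.
Processing Delay Credit: +448 days → 4 October 2030.

October 4, 2030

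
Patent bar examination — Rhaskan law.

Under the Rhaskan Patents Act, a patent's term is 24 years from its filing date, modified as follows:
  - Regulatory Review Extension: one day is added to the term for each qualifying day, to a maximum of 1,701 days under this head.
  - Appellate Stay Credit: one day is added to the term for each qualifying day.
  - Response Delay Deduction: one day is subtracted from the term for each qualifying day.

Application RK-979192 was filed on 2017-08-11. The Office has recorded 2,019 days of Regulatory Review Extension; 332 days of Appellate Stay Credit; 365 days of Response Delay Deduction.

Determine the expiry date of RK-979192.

Base term: filing date + 24 years → 11 August 2041.
Regulatory Review Extension: 2019 days claimed exceeds the 1701-day cap, so +1701 days → 8 April 2046.
Appellate Stay Credit: +332 days → 6 March 2047.
Response Delay Deduction: −365 days → 6 March 2046.

March 6, 2046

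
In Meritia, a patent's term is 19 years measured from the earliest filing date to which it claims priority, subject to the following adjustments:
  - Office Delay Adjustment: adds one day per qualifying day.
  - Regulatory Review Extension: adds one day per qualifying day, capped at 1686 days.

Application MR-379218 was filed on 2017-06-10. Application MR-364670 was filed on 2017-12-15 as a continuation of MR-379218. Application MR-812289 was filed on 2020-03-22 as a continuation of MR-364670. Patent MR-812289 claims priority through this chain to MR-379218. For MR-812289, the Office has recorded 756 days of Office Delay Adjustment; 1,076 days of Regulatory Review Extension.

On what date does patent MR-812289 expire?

2041-06-16

Earliest priority filing: 10 June 2017.
Base term: 10 June 2017 + 19 years → 10 June 2036.
Office Delay Adjustment: +756 days → 6 July 2038.
Regulatory Review Extension: 1076 days (within the 1686-day cap) → +1076 days → 16 June 2041.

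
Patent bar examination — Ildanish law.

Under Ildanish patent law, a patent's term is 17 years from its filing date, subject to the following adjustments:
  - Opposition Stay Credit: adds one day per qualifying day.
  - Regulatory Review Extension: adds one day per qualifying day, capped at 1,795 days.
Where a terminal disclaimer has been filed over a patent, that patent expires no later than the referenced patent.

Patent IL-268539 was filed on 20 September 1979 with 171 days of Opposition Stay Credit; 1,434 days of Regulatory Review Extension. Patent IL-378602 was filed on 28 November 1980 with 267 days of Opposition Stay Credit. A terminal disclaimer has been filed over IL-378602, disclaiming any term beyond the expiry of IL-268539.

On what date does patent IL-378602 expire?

Natural term of IL-378602:
  Base: filing + 17 years → 28 November 1997.
  Opposition Stay Credit: +267 days → 22 August 1998.
Expiry of referenced patent IL-268539:
  Base: filing + 17 years → 20 September 1996.
  Opposition Stay Credit: +171 days → 10 March 1997.
  Regulatory Review Extension: 1434 days (within the 1795-day cap) → +1434 days → 11 February 2001.
Terminal disclaimer: IL-378602 expires on the earlier of 22 August 1998 and 11 February 2001.

August 22, 1998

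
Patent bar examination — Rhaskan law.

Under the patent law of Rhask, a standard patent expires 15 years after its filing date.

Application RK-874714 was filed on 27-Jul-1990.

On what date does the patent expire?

July 27, 2005

Filing date + 15 years → 27 July 2005.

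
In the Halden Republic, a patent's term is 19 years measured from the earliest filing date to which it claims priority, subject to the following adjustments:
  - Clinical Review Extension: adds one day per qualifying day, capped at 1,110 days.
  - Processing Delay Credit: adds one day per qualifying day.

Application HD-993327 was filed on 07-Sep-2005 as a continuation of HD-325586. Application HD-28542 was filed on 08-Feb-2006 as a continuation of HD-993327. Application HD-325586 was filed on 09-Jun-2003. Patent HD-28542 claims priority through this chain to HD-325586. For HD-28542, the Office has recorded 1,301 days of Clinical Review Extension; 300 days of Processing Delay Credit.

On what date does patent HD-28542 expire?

April 19, 2026

Earliest priority filing: 9 June 2003.
Base term: 9 June 2003 + 19 years → 9 June 2022.
Clinical Review Extension: 1301 days claimed exceeds the 1110-day cap, so +1110 days → 23 June 2025.
Processing Delay Credit: +300 days → 19 April 2026.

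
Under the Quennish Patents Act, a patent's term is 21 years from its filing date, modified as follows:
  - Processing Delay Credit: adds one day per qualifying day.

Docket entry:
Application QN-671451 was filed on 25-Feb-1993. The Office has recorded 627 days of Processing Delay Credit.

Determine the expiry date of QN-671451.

2015-11-14

Base term: filing date + 21 years → 25 February 2014.
Processing Delay Credit: +627 days → 14 November 2015.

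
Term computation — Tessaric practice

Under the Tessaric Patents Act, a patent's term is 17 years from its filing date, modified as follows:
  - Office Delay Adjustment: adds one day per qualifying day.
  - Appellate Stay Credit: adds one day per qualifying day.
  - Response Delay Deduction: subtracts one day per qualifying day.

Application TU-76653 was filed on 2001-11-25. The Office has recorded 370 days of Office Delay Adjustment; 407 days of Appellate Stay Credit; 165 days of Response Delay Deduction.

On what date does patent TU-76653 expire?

July 29, 2020

Base term: filing date + 17 years → 25 November 2018.
Office Delay Adjustment: +370 days → 30 November 2019.
Appellate Stay Credit: +407 days → 10 January 2021.
Response Delay Deduction: −165 days → 29 July 2020.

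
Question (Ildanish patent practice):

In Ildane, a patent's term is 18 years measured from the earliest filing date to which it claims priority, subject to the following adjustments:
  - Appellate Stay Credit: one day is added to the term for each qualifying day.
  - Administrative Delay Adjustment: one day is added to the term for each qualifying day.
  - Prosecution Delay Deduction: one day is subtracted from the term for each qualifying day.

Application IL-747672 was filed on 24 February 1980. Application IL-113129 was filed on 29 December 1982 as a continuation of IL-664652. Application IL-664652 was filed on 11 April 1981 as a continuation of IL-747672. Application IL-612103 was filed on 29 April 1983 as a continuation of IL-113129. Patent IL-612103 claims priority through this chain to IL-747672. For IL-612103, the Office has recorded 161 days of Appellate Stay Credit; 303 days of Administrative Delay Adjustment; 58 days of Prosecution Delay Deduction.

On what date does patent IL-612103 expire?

1999-04-06

Earliest priority filing: 24 February 1980.
Base term: 24 February 1980 + 18 years → 24 February 1998.
Appellate Stay Credit: +161 days → 4 August 1998.
Administrative Delay Adjustment: +303 days → 3 June 1999.
Prosecution Delay Deduction: −58 days → 6 April 1999.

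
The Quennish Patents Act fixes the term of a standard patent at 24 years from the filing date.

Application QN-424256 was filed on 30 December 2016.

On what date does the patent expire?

Filing date + 24 years → 30 December 2040.

December 30, 2040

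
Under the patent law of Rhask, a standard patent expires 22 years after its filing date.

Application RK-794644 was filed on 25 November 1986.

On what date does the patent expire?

Filing date + 22 years → 25 November 2008.

November 25, 2008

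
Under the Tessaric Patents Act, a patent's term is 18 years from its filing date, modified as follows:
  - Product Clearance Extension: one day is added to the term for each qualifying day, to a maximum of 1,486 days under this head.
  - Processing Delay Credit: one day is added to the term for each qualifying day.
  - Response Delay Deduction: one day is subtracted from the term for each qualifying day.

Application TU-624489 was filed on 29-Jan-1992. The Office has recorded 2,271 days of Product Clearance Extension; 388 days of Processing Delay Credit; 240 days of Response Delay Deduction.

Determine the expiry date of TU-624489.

2014-07-21

Base term: filing date + 18 years → 29 January 2010.
Product Clearance Extension: 2271 days claimed exceeds the 1486-day cap, so +1486 days → 23 February 2014.
Processing Delay Credit: +388 days → 18 March 2015.
Response Delay Deduction: −240 days → 21 July 2014.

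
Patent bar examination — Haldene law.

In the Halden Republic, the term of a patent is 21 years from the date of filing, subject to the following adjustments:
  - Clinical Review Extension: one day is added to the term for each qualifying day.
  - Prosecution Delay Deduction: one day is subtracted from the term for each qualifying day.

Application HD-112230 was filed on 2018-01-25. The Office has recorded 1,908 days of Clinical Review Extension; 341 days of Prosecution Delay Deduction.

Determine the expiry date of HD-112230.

Base term: filing date + 21 years → 25 January 2039.
Clinical Review Extension: +1908 days → 16 April 2044.
Prosecution Delay Deduction: −341 days → 11 May 2043.

2043-05-11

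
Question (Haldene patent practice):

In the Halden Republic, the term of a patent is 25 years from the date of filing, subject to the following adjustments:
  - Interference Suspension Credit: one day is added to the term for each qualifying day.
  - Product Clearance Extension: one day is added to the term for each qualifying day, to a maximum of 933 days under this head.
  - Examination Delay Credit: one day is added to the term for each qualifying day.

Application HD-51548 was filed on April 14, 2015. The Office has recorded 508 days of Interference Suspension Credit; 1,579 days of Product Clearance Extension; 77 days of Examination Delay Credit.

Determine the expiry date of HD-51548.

Base term: filing date + 25 years → 14 April 2040.
Interference Suspension Credit: +508 days → 4 September 2041.
Product Clearance Extension: 1579 days claimed exceeds the 933-day cap, so +933 days → 25 March 2044.
Examination Delay Credit: +77 days → 10 June 2044.

2044-06-10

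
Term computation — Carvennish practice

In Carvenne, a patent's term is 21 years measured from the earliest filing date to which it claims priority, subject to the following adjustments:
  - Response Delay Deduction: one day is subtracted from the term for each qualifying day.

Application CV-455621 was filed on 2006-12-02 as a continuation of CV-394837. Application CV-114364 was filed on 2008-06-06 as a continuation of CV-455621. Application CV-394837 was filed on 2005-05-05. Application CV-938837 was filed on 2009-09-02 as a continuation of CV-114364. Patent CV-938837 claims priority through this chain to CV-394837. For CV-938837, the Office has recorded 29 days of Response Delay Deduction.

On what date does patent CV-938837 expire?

Earliest priority filing: 5 May 2005.
Base term: 5 May 2005 + 21 years → 5 May 2026.
Response Delay Deduction: −29 days → 6 April 2026.

2026-04-06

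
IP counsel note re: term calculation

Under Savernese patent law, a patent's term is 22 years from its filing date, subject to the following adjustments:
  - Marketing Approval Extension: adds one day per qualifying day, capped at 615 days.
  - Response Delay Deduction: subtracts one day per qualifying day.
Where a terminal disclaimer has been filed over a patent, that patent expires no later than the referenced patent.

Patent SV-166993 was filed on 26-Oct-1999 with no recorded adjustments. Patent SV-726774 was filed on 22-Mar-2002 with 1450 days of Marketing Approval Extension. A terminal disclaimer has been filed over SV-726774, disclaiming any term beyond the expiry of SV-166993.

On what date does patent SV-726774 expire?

2021-10-26

Natural term of SV-726774:
  Base: filing + 22 years → 22 March 2024.
  Marketing Approval Extension: 1450 days claimed exceeds the 615-day cap, so +615 days → 27 November 2025.
Expiry of referenced patent SV-166993:
  Base: filing + 22 years → 26 October 2021.
Terminal disclaimer: SV-726774 expires on the earlier of 27 November 2025 and 26 October 2021.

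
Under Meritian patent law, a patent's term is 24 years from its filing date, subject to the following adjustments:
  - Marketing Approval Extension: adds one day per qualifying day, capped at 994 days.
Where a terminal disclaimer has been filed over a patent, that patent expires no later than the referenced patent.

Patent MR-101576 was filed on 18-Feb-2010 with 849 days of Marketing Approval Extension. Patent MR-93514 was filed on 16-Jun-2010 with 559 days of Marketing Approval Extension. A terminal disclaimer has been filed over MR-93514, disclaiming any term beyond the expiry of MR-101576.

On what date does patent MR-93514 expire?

2035-12-27

Natural term of MR-93514:
  Base: filing + 24 years → 16 June 2034.
  Marketing Approval Extension: 559 days (within the 994-day cap) → +559 days → 27 December 2035.
Expiry of referenced patent MR-101576:
  Base: filing + 24 years → 18 February 2034.
  Marketing Approval Extension: 849 days (within the 994-day cap) → +849 days → 16 June 2036.
Terminal disclaimer: MR-93514 expires on the earlier of 27 December 2035 and 16 June 2036.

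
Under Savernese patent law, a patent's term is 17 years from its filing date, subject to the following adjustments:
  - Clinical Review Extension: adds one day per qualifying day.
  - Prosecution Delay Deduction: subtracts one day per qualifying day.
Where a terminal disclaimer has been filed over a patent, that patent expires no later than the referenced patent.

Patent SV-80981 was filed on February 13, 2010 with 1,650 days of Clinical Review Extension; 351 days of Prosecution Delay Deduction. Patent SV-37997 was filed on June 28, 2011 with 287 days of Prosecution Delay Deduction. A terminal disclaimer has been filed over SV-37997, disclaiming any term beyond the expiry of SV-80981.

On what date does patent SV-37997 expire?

Natural term of SV-37997:
  Base: filing + 17 years → 28 June 2028.
  Prosecution Delay Deduction: −287 days → 15 September 2027.
Expiry of referenced patent SV-80981:
  Base: filing + 17 years → 13 February 2027.
  Clinical Review Extension: +1650 days → 21 August 2031.
  Prosecution Delay Deduction: −351 days → 4 September 2030.
Terminal disclaimer: SV-37997 expires on the earlier of 15 September 2027 and 4 September 2030.

2027-09-15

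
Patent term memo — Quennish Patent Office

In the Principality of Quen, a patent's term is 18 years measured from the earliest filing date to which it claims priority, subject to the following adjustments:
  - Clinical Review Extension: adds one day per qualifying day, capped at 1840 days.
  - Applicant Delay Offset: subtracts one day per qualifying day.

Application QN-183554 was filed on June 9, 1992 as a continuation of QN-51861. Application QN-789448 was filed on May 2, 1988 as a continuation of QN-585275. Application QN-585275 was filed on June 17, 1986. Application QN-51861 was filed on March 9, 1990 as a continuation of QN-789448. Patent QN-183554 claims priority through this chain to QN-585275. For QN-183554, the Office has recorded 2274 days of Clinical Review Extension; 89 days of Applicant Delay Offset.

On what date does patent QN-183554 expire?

2009-04-03

Earliest priority filing: 17 June 1986.
Base term: 17 June 1986 + 18 years → 17 June 2004.
Clinical Review Extension: 2274 days claimed exceeds the 1840-day cap, so +1840 days → 1 July 2009.
Applicant Delay Offset: −89 days → 3 April 2009.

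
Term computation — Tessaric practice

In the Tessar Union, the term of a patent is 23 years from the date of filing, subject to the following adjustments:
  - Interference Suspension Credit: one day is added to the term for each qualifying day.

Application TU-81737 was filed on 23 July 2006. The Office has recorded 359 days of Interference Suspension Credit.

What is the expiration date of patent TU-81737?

July 17, 2030

Base term: filing date + 23 years → 23 July 2029.
Interference Suspension Credit: +359 days → 17 July 2030.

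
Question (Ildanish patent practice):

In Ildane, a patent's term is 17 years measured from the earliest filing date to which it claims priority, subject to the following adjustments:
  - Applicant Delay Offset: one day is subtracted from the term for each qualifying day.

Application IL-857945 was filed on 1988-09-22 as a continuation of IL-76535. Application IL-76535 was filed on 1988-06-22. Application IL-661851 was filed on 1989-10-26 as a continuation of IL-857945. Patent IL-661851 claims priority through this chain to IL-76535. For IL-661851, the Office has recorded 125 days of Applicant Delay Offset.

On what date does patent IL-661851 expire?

Earliest priority filing: 22 June 1988.
Base term: 22 June 1988 + 17 years → 22 June 2005.
Applicant Delay Offset: −125 days → 17 February 2005.

2005-02-17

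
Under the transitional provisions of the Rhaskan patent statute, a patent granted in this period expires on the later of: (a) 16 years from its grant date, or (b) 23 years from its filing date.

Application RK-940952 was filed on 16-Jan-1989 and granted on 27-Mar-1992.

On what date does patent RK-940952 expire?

(a) grant + 16 years → 27 March 2008.
(b) filing + 23 years → 16 January 2012.
Later of the two: 16 January 2012.

2012-01-16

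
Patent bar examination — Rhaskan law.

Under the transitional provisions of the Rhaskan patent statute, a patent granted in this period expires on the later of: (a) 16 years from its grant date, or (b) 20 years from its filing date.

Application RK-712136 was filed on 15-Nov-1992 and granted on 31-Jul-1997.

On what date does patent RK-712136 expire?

2013-07-31

(a) grant + 16 years → 31 July 2013.
(b) filing + 20 years → 15 November 2012.
Later of the two: 31 July 2013.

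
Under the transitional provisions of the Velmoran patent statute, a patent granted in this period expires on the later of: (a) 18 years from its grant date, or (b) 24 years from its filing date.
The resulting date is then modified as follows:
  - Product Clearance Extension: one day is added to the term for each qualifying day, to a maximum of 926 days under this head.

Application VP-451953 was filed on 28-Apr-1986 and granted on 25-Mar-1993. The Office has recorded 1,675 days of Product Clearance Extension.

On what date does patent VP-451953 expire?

2013-10-06

(a) grant + 18 years → 25 March 2011.
(b) filing + 24 years → 28 April 2010.
Later of the two: 25 March 2011.
Product Clearance Extension: 1675 days claimed exceeds the 926-day cap, so +926 days → 6 October 2013.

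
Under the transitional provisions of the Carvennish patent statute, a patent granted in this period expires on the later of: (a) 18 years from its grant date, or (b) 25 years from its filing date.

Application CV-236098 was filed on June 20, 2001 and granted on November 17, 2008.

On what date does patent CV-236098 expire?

(a) grant + 18 years → 17 November 2026.
(b) filing + 25 years → 20 June 2026.
Later of the two: 17 November 2026.

2026-11-17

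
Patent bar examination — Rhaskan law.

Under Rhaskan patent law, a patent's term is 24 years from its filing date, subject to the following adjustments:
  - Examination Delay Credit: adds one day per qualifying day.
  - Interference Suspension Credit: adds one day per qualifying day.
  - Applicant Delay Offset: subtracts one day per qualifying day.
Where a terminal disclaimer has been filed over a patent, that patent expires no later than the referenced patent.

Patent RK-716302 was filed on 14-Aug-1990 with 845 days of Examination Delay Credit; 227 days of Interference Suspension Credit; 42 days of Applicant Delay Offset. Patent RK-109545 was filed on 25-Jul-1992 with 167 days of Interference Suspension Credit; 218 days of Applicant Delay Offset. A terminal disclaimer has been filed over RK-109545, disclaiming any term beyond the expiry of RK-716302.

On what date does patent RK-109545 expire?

Natural term of RK-109545:
  Base: filing + 24 years → 25 July 2016.
  Interference Suspension Credit: +167 days → 8 January 2017.
  Applicant Delay Offset: −218 days → 4 June 2016.
Expiry of referenced patent RK-716302:
  Base: filing + 24 years → 14 August 2014.
  Examination Delay Credit: +845 days → 6 December 2016.
  Interference Suspension Credit: +227 days → 21 July 2017.
  Applicant Delay Offset: −42 days → 9 June 2017.
Terminal disclaimer: RK-109545 expires on the earlier of 4 June 2016 and 9 June 2017.

June 4, 2016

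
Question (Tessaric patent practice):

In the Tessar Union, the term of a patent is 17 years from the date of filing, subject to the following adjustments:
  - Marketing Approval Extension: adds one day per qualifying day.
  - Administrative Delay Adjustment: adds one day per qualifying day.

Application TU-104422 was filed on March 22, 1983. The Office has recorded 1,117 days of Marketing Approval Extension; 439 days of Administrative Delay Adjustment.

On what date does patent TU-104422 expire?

Base term: filing date + 17 years → 22 March 2000.
Marketing Approval Extension: +1117 days → 13 April 2003.
Administrative Delay Adjustment: +439 days → 25 June 2004.

2004-06-25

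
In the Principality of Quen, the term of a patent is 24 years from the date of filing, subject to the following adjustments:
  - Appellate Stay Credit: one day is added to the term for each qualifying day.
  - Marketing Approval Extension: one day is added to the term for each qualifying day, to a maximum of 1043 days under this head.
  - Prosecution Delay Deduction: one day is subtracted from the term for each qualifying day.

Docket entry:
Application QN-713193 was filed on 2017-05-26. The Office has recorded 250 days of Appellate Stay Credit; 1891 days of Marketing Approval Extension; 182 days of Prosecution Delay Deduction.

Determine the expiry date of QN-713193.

June 10, 2044

Base term: filing date + 24 years → 26 May 2041.
Appellate Stay Credit: +250 days → 31 January 2042.
Marketing Approval Extension: 1891 days claimed exceeds the 1043-day cap, so +1043 days → 9 December 2044.
Prosecution Delay Deduction: −182 days → 10 June 2044.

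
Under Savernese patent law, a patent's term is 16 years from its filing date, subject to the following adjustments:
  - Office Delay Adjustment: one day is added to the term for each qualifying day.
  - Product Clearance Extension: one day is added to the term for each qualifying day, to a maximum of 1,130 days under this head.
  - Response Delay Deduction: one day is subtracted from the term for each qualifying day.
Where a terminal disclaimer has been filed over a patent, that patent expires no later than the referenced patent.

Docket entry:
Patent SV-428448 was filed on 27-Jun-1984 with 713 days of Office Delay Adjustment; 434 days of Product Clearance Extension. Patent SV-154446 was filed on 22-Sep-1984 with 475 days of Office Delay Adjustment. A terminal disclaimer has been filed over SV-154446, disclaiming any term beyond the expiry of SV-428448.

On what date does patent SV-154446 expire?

Natural term of SV-154446:
  Base: filing + 16 years → 22 September 2000.
  Office Delay Adjustment: +475 days → 10 January 2002.
Expiry of referenced patent SV-428448:
  Base: filing + 16 years → 27 June 2000.
  Office Delay Adjustment: +713 days → 10 June 2002.
  Product Clearance Extension: 434 days (within the 1130-day cap) → +434 days → 18 August 2003.
Terminal disclaimer: SV-154446 expires on the earlier of 10 January 2002 and 18 August 2003.

January 10, 2002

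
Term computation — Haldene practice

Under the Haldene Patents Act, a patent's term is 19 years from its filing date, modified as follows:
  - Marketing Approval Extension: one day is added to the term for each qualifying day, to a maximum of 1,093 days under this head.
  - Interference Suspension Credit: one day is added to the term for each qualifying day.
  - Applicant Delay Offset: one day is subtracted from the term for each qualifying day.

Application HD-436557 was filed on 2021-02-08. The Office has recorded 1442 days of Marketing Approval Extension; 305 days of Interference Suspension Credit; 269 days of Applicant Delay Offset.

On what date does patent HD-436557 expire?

2043-03-13

Base term: filing date + 19 years → 8 February 2040.
Marketing Approval Extension: 1442 days claimed exceeds the 1093-day cap, so +1093 days → 5 February 2043.
Interference Suspension Credit: +305 days → 7 December 2043.
Applicant Delay Offset: −269 days → 13 March 2043.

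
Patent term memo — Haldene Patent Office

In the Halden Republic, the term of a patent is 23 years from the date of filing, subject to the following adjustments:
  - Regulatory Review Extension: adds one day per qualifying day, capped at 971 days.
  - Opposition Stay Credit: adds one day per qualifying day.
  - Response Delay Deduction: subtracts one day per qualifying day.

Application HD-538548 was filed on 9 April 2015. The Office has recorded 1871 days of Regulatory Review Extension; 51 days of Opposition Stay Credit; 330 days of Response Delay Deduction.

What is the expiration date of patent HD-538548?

Base term: filing date + 23 years → 9 April 2038.
Regulatory Review Extension: 1871 days claimed exceeds the 971-day cap, so +971 days → 5 December 2040.
Opposition Stay Credit: +51 days → 25 January 2041.
Response Delay Deduction: −330 days → 1 March 2040.

March 1, 2040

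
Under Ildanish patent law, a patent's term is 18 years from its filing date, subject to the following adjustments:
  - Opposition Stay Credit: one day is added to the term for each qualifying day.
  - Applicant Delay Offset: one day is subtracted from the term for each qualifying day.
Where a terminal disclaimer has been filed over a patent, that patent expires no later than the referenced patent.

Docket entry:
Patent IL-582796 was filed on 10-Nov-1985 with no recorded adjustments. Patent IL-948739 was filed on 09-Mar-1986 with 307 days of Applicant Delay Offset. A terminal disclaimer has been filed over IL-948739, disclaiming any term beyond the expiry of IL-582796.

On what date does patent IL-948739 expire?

May 7, 2003

Natural term of IL-948739:
  Base: filing + 18 years → 9 March 2004.
  Applicant Delay Offset: −307 days → 7 May 2003.
Expiry of referenced patent IL-582796:
  Base: filing + 18 years → 10 November 2003.
Terminal disclaimer: IL-948739 expires on the earlier of 7 May 2003 and 10 November 2003.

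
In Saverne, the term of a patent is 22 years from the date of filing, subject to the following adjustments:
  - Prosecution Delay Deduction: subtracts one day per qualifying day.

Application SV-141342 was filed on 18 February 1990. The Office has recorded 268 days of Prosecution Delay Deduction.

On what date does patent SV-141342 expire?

2011-05-26

Base term: filing date + 22 years → 18 February 2012.
Prosecution Delay Deduction: −268 days → 26 May 2011.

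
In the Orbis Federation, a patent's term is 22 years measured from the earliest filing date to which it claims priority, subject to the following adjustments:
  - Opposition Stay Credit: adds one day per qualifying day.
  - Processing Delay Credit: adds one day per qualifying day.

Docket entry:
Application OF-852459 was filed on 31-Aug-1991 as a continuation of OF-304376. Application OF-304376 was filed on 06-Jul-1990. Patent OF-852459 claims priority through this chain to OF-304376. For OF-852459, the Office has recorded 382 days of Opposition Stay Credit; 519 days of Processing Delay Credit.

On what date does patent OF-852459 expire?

Earliest priority filing: 6 July 1990.
Base term: 6 July 1990 + 22 years → 6 July 2012.
Opposition Stay Credit: +382 days → 23 July 2013.
Processing Delay Credit: +519 days → 24 December 2014.

December 24, 2014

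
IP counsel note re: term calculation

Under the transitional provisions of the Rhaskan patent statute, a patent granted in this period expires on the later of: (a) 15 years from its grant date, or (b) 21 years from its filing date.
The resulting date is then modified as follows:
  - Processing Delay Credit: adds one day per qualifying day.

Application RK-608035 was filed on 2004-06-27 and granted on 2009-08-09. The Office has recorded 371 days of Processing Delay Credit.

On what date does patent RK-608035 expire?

July 3, 2026

(a) grant + 15 years → 9 August 2024.
(b) filing + 21 years → 27 June 2025.
Later of the two: 27 June 2025.
Processing Delay Credit: +371 days → 3 July 2026.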